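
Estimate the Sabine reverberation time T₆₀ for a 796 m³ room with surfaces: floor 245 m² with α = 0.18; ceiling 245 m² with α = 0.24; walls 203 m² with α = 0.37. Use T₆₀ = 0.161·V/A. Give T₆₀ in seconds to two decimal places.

A = Σ Sᵢαᵢ = 245·0.18 + 245·0.24 + 203·0.37 = 178.01 m².
T₆₀ = 0.161·V/A = 0.161·796/178.01 = 0.720 s.

0.72 s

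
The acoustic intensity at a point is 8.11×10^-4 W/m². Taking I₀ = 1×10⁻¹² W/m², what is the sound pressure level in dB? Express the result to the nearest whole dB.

I/I₀ = 8.11×10^-4/10⁻¹² = 8.11×10^8, and L = 10·log₁₀(I/I₀).
L = 10·(0.9090 + 8) = 89.09 dB.

89 dB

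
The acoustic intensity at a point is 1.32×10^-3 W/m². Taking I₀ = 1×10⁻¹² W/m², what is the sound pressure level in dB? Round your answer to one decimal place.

I/I₀ = 1.32×10^-3/10⁻¹² = 1.32×10^9, and L = 10·log₁₀(I/I₀).
L = 10·(0.1206 + 9) = 91.21 dB.

91.2 dB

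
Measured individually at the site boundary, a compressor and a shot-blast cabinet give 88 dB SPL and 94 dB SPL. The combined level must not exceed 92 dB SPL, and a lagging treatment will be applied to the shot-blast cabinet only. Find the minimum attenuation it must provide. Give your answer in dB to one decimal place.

Fixed contribution from the other source: Σ 10^(L/10) = 10^(88/10) = 6.310e+08 (88.00 dB SPL).
The limit corresponds to 10^(92/10) = 1.585e+09; subtracting the fixed part leaves 9.539e+08 for the shot-blast cabinet, i.e. 89.80 dB SPL.
So the shot-blast cabinet must be reduced from 94 to 89.80 dB SPL: IL = 4.20 dB.

4.2 dB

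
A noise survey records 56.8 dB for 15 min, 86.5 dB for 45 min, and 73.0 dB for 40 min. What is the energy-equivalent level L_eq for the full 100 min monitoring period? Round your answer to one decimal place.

Weight each interval's intensity by its duration and average over T = 100 min:
Σ tᵢ·10^(Lᵢ/10) = 15·10^(56.8/10) + 45·10^(86.5/10) + 40·10^(73.0/10) = 2.091e+10.
L_eq = 10·log₁₀(2.091e+10/100) = 83.20 dB.

83.2 dB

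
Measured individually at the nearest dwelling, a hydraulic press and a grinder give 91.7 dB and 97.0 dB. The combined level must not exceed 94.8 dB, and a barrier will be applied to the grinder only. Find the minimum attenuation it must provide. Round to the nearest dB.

Fixed contribution from the other source: Σ 10^(L/10) = 10^(91.7/10) = 1.479e+09 (91.70 dB).
The limit corresponds to 10^(94.8/10) = 3.020e+09; subtracting the fixed part leaves 1.541e+09 for the grinder, i.e. 91.88 dB.
So the grinder must be reduced from 97.0 to 91.88 dB: IL = 5.12 dB.

5 dB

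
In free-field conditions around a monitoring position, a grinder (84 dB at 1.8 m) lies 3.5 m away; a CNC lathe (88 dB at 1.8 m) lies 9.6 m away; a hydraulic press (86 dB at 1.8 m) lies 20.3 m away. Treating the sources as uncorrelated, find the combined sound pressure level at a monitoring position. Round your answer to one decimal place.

First find each source's level at the receiver (point-source: −20·log₁₀(r/r_ref)), then combine on an intensity basis.
grinder: 84 − 20·log₁₀(3.5/1.8) = 84 − 5.78 = 78.22 dB.
CNC lathe: 88 − 20·log₁₀(9.6/1.8) = 88 − 14.54 = 73.46 dB.
hydraulic press: 86 − 20·log₁₀(20.3/1.8) = 86 − 21.04 = 64.96 dB.
Σ 10^(L/10) = 9.175e+07 → L_total = 10·log₁₀(9.175e+07) = 79.63 dB.

79.6 dB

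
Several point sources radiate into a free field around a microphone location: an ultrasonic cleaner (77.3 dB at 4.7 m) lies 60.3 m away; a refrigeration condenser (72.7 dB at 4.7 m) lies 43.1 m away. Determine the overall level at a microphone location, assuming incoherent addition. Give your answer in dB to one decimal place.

57.4 dB

Apply inverse-square spreading to bring every level to the receiver, then sum 10^(L/10).
ultrasonic cleaner: 77.3 − 20·log₁₀(60.3/4.7) = 77.3 − 22.16 = 55.14 dB.
refrigeration condenser: 72.7 − 20·log₁₀(43.1/4.7) = 72.7 − 19.25 = 53.45 dB.
Σ 10^(L/10) = 5.477e+05 → L_total = 10·log₁₀(5.477e+05) = 57.39 dB.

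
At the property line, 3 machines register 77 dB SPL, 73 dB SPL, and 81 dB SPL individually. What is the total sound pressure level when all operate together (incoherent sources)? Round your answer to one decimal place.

For uncorrelated sources the intensities add, so convert each level to linear form, sum, and take 10·log₁₀ of the total.
Σ 10^(L/10) = 10^(77/10) + 10^(73/10) + 10^(81/10) = 1.960e+08.
L_total = 10·log₁₀(1.960e+08) = 82.92 dB SPL.

82.9 dB SPL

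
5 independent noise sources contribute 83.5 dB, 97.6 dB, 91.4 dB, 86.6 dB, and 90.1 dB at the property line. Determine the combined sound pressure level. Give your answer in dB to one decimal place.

For uncorrelated sources the intensities add, so convert each level to linear form, sum, and take 10·log₁₀ of the total.
Σ 10^(L/10) = 10^(83.5/10) + 10^(97.6/10) + 10^(91.4/10) + 10^(86.6/10) + 10^(90.1/10) = 8.839e+09.
L_total = 10·log₁₀(8.839e+09) = 99.46 dB.

99.5 dB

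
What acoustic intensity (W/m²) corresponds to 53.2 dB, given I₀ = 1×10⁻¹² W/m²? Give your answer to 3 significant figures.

2.09e-07 W/m²

I/I₀ = 10^(53.2/10) = 2.089e+05, so I = 2.089e+05 × 10⁻¹² W/m².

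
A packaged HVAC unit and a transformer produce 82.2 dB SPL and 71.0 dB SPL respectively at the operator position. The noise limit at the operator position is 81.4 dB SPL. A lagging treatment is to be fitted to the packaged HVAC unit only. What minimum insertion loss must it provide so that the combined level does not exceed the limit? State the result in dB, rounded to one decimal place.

1.2 dB

The untreated sources together contribute 10^(71.0/10) = 1.259e+07, i.e. 71.00 dB SPL.
The limit corresponds to 10^(81.4/10) = 1.380e+08; subtracting the fixed part leaves 1.254e+08 for the packaged HVAC unit, i.e. 80.98 dB SPL.
Required insertion loss = 82.2 − 80.98 = 1.22 dB.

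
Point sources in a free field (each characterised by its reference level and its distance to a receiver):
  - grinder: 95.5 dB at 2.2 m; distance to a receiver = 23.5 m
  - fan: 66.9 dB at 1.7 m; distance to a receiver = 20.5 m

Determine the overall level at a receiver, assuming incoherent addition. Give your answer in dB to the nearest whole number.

75 dB

First find each source's level at the receiver (point-source: −20·log₁₀(r/r_ref)), then combine on an intensity basis.
grinder: 95.5 − 20·log₁₀(23.5/2.2) = 95.5 − 20.57 = 74.93 dB.
fan: 66.9 − 20·log₁₀(20.5/1.7) = 66.9 − 21.63 = 45.27 dB.
Σ 10^(L/10) = 3.113e+07 → L_total = 10·log₁₀(3.113e+07) = 74.93 dB.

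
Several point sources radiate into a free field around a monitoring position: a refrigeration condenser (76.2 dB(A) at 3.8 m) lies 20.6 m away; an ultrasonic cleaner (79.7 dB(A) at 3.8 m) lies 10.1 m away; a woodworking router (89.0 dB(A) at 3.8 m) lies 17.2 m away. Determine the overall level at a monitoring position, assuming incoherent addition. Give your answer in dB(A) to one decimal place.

Apply inverse-square spreading to bring every level to the receiver, then sum 10^(L/10).
refrigeration condenser: 76.2 − 20·log₁₀(20.6/3.8) = 76.2 − 14.68 = 61.52 dB(A).
ultrasonic cleaner: 79.7 − 20·log₁₀(10.1/3.8) = 79.7 − 8.49 = 71.21 dB(A).
woodworking router: 89.0 − 20·log₁₀(17.2/3.8) = 89.0 − 13.11 = 75.89 dB(A).
Σ 10^(L/10) = 5.340e+07 → L_total = 10·log₁₀(5.340e+07) = 77.28 dB(A).

77.3 dB(A)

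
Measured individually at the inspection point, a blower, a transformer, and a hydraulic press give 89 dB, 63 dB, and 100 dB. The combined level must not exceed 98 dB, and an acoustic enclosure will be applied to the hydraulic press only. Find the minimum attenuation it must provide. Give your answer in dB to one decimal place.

2.6 dB

Everything except the hydraulic press sums to 10^(89/10) + 10^(63/10) = 7.963e+08 in linear terms, 89.01 dB.
To meet 98 dB overall, the treated hydraulic press may contribute at most 10^(98/10) − 7.963e+08 = 5.513e+09, i.e. 97.41 dB.
So the hydraulic press must be reduced from 100 to 97.41 dB: IL = 2.59 dB.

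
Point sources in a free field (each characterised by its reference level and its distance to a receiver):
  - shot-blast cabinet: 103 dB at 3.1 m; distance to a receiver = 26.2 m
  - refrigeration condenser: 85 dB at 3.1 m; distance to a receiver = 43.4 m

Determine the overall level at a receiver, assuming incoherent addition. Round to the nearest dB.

84 dB

First find each source's level at the receiver (point-source: −20·log₁₀(r/r_ref)), then combine on an intensity basis.
shot-blast cabinet: 103 − 20·log₁₀(26.2/3.1) = 103 − 18.54 = 84.46 dB.
refrigeration condenser: 85 − 20·log₁₀(43.4/3.1) = 85 − 22.92 = 62.08 dB.
Σ 10^(L/10) = 2.809e+08 → L_total = 10·log₁₀(2.809e+08) = 84.49 dB.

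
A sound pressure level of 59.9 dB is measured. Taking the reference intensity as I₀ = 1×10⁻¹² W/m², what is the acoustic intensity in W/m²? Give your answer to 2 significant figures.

L = 10·log₁₀(I/I₀) ⇒ I = I₀·10^(L/10) = 10⁻¹² × 10^5.99.

9.8e-07 W/m²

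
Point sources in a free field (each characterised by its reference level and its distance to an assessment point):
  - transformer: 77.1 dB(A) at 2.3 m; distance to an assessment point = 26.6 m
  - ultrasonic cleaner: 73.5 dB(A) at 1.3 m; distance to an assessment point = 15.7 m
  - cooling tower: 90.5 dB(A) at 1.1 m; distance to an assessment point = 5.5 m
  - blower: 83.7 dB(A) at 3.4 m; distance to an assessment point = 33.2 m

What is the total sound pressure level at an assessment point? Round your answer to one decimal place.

76.8 dB(A)

First find each source's level at the receiver (point-source: −20·log₁₀(r/r_ref)), then combine on an intensity basis.
transformer: 77.1 − 20·log₁₀(26.6/2.3) = 77.1 − 21.26 = 55.84 dB(A).
ultrasonic cleaner: 73.5 − 20·log₁₀(15.7/1.3) = 73.5 − 21.64 = 51.86 dB(A).
cooling tower: 90.5 − 20·log₁₀(5.5/1.1) = 90.5 − 13.98 = 76.52 dB(A).
blower: 83.7 − 20·log₁₀(33.2/3.4) = 83.7 − 19.79 = 63.91 dB(A).
Σ 10^(L/10) = 4.788e+07 → L_total = 10·log₁₀(4.788e+07) = 76.80 dB(A).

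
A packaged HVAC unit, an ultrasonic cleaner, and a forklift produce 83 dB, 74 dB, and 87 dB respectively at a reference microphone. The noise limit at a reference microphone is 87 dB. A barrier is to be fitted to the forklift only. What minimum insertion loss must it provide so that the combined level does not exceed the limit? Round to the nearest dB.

Fixed contribution from the other sources: Σ 10^(L/10) = 10^(83/10) + 10^(74/10) = 2.246e+08 (83.51 dB).
To meet 87 dB overall, the treated forklift may contribute at most 10^(87/10) − 2.246e+08 = 2.765e+08, i.e. 84.42 dB.
So the forklift must be reduced from 87 to 84.42 dB: IL = 2.58 dB.

3 dB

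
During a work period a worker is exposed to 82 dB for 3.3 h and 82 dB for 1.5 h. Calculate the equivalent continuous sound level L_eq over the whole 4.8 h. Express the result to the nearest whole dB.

82 dB

Weight each interval's intensity by its duration and average over T = 4.8 h:
Σ tᵢ·10^(Lᵢ/10) = 3.3·10^(82/10) + 1.5·10^(82/10) = 7.607e+08.
L_eq = 10·log₁₀(7.607e+08/4.8) = 82.00 dB.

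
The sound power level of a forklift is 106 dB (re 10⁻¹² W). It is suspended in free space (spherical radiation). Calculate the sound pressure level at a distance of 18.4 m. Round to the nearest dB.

70 dB

The power spreads over a sphere of area 4π·r², so L_p = L_w − 10·log₁₀(4π·r²).
4π·r² = 4254 m², 10·log₁₀ of that is 36.288 dB.
L_p = 106 − 36.288 = 69.71 dB.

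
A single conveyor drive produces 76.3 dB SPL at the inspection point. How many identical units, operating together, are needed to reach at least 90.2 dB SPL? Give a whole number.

N identical sources give L₁ + 10·log₁₀ N, so require 10·log₁₀ N ≥ 90.2 − 76.3 = 13.9 dB.
N ≥ 10^(13.9/10) = 24.547, so N = 25.

25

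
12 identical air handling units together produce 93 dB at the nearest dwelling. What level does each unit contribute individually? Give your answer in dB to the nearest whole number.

82 dB

For N identical incoherent sources L_total = L₁ + 10·log₁₀ N, so L₁ = 93 − 10·log₁₀(12) = 93 − 10.792.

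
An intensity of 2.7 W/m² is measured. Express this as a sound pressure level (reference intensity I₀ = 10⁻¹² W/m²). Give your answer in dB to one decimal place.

124.3 dB

I/I₀ = 2.7/10⁻¹² = 2.7×10^12, and L = 10·log₁₀(I/I₀).
L = 10·(0.4314 + 12) = 124.31 dB.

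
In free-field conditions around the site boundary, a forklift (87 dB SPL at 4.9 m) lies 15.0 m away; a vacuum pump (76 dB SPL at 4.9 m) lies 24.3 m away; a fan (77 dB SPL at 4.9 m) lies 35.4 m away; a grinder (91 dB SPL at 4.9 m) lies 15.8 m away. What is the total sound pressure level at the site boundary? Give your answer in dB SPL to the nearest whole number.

First find each source's level at the receiver (point-source: −20·log₁₀(r/r_ref)), then combine on an intensity basis.
forklift: 87 − 20·log₁₀(15.0/4.9) = 87 − 9.72 = 77.28 dB SPL.
vacuum pump: 76 − 20·log₁₀(24.3/4.9) = 76 − 13.91 = 62.09 dB SPL.
fan: 77 − 20·log₁₀(35.4/4.9) = 77 − 17.18 = 59.82 dB SPL.
grinder: 91 − 20·log₁₀(15.8/4.9) = 91 − 10.17 = 80.83 dB SPL.
Σ 10^(L/10) = 1.771e+08 → L_total = 10·log₁₀(1.771e+08) = 82.48 dB SPL.

82 dB SPL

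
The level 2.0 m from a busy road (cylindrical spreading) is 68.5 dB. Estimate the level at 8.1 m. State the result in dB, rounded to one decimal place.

62.4 dB

For a line source, L₂ = L₁ − 10·log₁₀(r₂/r₁).
L₂ = 68.5 − 10·log₁₀(8.1/2.0) = 68.5 − 6.075 = 62.43 dB.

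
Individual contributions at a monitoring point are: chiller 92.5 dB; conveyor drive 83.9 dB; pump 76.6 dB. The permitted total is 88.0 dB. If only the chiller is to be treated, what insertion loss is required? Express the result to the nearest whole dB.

7 dB

Everything except the chiller sums to 10^(83.9/10) + 10^(76.6/10) = 2.912e+08 in linear terms, 84.64 dB.
The limit corresponds to 10^(88.0/10) = 6.310e+08; subtracting the fixed part leaves 3.398e+08 for the chiller, i.e. 85.31 dB.
Required insertion loss = 92.5 − 85.31 = 7.19 dB.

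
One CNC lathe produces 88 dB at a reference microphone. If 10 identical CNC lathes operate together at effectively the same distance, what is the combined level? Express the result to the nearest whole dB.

With 10 equal, uncorrelated contributions the intensity is 10× that of one unit, giving a rise of 10·log₁₀ 10.
L_total = 88 + 10·log₁₀(10) = 88 + 10.000 = 98.00 dB.

98 dB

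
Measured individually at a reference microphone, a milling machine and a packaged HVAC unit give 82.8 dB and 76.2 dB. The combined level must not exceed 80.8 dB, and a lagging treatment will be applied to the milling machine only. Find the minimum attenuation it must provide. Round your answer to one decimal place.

Fixed contribution from the other source: Σ 10^(L/10) = 10^(76.2/10) = 4.169e+07 (76.20 dB).
To meet 80.8 dB overall, the treated milling machine may contribute at most 10^(80.8/10) − 4.169e+07 = 7.854e+07, i.e. 78.95 dB.
So the milling machine must be reduced from 82.8 to 78.95 dB: IL = 3.85 dB.

3.8 dB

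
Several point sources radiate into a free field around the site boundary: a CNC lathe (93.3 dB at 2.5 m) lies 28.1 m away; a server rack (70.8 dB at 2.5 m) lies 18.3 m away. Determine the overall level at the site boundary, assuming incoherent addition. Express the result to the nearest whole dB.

Propagate each source to the receiver with L = L_ref − 20·log₁₀(r/r_ref), then add intensities.
CNC lathe: 93.3 − 20·log₁₀(28.1/2.5) = 93.3 − 21.02 = 72.28 dB.
server rack: 70.8 − 20·log₁₀(18.3/2.5) = 70.8 − 17.29 = 53.51 dB.
Σ 10^(L/10) = 1.715e+07 → L_total = 10·log₁₀(1.715e+07) = 72.34 dB.

72 dB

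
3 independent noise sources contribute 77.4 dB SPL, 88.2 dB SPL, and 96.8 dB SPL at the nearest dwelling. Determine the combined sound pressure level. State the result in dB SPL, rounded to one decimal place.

For uncorrelated sources the intensities add, so convert each level to linear form, sum, and take 10·log₁₀ of the total.
Σ 10^(L/10) = 10^(77.4/10) + 10^(88.2/10) + 10^(96.8/10) = 5.502e+09.
L_total = 10·log₁₀(5.502e+09) = 97.41 dB SPL.

97.4 dB SPL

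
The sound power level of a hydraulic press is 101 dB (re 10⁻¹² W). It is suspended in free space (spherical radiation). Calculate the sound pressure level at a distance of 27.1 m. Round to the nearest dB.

61 dB

L_p = L_w − 10·log₁₀(4π·r²) with r = 27.1 m.
4π·r² = 9229 m², 10·log₁₀ of that is 39.651 dB.
L_p = 101 − 39.651 = 61.35 dB.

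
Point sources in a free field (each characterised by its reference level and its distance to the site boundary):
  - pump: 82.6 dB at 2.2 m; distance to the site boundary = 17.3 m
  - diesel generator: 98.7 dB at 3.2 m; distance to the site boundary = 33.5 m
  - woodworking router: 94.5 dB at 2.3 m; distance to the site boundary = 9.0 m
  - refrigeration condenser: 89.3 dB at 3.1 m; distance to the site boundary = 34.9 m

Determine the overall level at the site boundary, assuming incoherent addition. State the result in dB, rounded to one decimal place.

First find each source's level at the receiver (point-source: −20·log₁₀(r/r_ref)), then combine on an intensity basis.
pump: 82.6 − 20·log₁₀(17.3/2.2) = 82.6 − 17.91 = 64.69 dB.
diesel generator: 98.7 − 20·log₁₀(33.5/3.2) = 98.7 − 20.40 = 78.30 dB.
woodworking router: 94.5 − 20·log₁₀(9.0/2.3) = 94.5 − 11.85 = 82.65 dB.
refrigeration condenser: 89.3 − 20·log₁₀(34.9/3.1) = 89.3 − 21.03 = 68.27 dB.
Σ 10^(L/10) = 2.614e+08 → L_total = 10·log₁₀(2.614e+08) = 84.17 dB.

84.2 dB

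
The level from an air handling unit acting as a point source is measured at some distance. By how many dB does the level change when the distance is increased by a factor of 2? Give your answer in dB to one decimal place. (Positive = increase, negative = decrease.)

-6.0 dB

A point source loses 6 dB per doubling of distance; generally ΔL = −20·log₁₀(r₂/r₁).
ΔL = −20·log₁₀(2) = -6.02 dB.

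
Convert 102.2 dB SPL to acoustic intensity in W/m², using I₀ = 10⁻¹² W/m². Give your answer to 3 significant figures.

0.0166 W/m²

I = I₀·10^(L/10) = 10⁻¹² × 10^(102.2/10) = 10^(-1.780).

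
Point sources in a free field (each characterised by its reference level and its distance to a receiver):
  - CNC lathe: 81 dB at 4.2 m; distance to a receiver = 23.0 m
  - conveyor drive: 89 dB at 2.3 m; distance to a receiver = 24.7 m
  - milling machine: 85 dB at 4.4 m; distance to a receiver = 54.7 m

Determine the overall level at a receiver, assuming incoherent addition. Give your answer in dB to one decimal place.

First find each source's level at the receiver (point-source: −20·log₁₀(r/r_ref)), then combine on an intensity basis.
CNC lathe: 81 − 20·log₁₀(23.0/4.2) = 81 − 14.77 = 66.23 dB.
conveyor drive: 89 − 20·log₁₀(24.7/2.3) = 89 − 20.62 = 68.38 dB.
milling machine: 85 − 20·log₁₀(54.7/4.4) = 85 − 21.89 = 63.11 dB.
Σ 10^(L/10) = 1.313e+07 → L_total = 10·log₁₀(1.313e+07) = 71.18 dB.

71.2 dB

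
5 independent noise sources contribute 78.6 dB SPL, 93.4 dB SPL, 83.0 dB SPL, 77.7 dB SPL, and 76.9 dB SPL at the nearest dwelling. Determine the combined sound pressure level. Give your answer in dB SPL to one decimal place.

For uncorrelated sources the intensities add, so convert each level to linear form, sum, and take 10·log₁₀ of the total.
Σ 10^(L/10) = 10^(78.6/10) + 10^(93.4/10) + 10^(83.0/10) + 10^(77.7/10) + 10^(76.9/10) = 2.568e+09.
L_total = 10·log₁₀(2.568e+09) = 94.10 dB SPL.

94.1 dB SPL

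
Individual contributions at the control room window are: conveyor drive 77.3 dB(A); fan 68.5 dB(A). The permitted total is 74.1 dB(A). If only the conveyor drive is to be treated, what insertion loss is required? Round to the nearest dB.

5 dB

Everything except the conveyor drive sums to 10^(68.5/10) = 7.079e+06 in linear terms, 68.50 dB(A).
To meet 74.1 dB(A) overall, the treated conveyor drive may contribute at most 10^(74.1/10) − 7.079e+06 = 1.862e+07, i.e. 72.70 dB(A).
Required insertion loss = 77.3 − 72.70 = 4.60 dB.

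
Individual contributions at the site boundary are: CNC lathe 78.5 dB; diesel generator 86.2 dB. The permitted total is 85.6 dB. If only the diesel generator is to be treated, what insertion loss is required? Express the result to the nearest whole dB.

2 dB

Fixed contribution from the other source: Σ 10^(L/10) = 10^(78.5/10) = 7.079e+07 (78.50 dB).
The limit corresponds to 10^(85.6/10) = 3.631e+08; subtracting the fixed part leaves 2.923e+08 for the diesel generator, i.e. 84.66 dB.
Required insertion loss = 86.2 − 84.66 = 1.54 dB.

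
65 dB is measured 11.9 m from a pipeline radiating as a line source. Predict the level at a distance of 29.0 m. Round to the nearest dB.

For a line source, L₂ = L₁ − 10·log₁₀(r₂/r₁).
L₂ = 65 − 10·log₁₀(29.0/11.9) = 65 − 3.869 = 61.13 dB.

61 dB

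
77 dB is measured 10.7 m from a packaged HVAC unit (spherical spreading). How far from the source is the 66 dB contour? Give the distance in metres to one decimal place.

38.0 m

Point-source spreading drops the level by 20·log₁₀(r₂/r₁); inverting, r₂/r₁ = 10^(ΔL/20).
r₂ = 10.7·10^((77−66)/20) = 10.7·10^(11.0/20) = 37.97 m.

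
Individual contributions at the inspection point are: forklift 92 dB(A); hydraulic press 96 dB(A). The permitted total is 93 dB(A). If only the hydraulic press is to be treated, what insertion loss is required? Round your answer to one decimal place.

9.9 dB

The untreated sources together contribute 10^(92/10) = 1.585e+09, i.e. 92.00 dB(A).
The limit corresponds to 10^(93/10) = 1.995e+09; subtracting the fixed part leaves 4.104e+08 for the hydraulic press, i.e. 86.13 dB(A).
Required insertion loss = 96 − 86.13 = 9.87 dB.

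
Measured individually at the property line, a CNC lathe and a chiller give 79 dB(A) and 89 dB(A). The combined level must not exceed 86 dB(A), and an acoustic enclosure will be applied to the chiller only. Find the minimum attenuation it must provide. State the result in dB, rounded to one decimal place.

4.0 dB

Everything except the chiller sums to 10^(79/10) = 7.943e+07 in linear terms, 79.00 dB(A).
To meet 86 dB(A) overall, the treated chiller may contribute at most 10^(86/10) − 7.943e+07 = 3.187e+08, i.e. 85.03 dB(A).
Required insertion loss = 89 − 85.03 = 3.97 dB.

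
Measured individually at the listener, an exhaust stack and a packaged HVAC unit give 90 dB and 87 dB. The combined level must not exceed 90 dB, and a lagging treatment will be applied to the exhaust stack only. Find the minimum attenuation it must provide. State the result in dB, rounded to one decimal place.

Everything except the exhaust stack sums to 10^(87/10) = 5.012e+08 in linear terms, 87.00 dB.
To meet 90 dB overall, the treated exhaust stack may contribute at most 10^(90/10) − 5.012e+08 = 4.988e+08, i.e. 86.98 dB.
So the exhaust stack must be reduced from 90 to 86.98 dB: IL = 3.02 dB.

3.0 dB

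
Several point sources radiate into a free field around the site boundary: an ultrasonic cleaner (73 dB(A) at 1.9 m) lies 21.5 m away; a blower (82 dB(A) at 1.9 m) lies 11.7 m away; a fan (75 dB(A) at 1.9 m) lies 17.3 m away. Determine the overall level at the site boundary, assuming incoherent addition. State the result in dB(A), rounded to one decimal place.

Apply inverse-square spreading to bring every level to the receiver, then sum 10^(L/10).
ultrasonic cleaner: 73 − 20·log₁₀(21.5/1.9) = 73 − 21.07 = 51.93 dB(A).
blower: 82 − 20·log₁₀(11.7/1.9) = 82 − 15.79 = 66.21 dB(A).
fan: 75 − 20·log₁₀(17.3/1.9) = 75 − 19.19 = 55.81 dB(A).
Σ 10^(L/10) = 4.717e+06 → L_total = 10·log₁₀(4.717e+06) = 66.74 dB(A).

66.7 dB(A)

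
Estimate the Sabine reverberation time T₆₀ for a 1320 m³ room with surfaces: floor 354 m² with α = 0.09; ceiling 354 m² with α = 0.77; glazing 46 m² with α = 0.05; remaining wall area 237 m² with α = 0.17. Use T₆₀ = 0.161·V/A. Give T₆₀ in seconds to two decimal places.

Total absorption A = 354·0.09 + 354·0.77 + 46·0.05 + 237·0.17 = 347.03 m² sabins.
T₆₀ = 0.161·V/A = 0.161·1320/347.03 = 0.612 s.

0.61 s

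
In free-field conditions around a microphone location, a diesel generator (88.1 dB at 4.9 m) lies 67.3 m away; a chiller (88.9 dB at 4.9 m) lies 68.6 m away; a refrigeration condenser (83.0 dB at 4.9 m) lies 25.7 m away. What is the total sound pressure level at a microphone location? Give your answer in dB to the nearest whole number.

72 dB

Propagate each source to the receiver with L = L_ref − 20·log₁₀(r/r_ref), then add intensities.
diesel generator: 88.1 − 20·log₁₀(67.3/4.9) = 88.1 − 22.76 = 65.34 dB.
chiller: 88.9 − 20·log₁₀(68.6/4.9) = 88.9 − 22.92 = 65.98 dB.
refrigeration condenser: 83.0 − 20·log₁₀(25.7/4.9) = 83.0 − 14.39 = 68.61 dB.
Σ 10^(L/10) = 1.464e+07 → L_total = 10·log₁₀(1.464e+07) = 71.65 dB.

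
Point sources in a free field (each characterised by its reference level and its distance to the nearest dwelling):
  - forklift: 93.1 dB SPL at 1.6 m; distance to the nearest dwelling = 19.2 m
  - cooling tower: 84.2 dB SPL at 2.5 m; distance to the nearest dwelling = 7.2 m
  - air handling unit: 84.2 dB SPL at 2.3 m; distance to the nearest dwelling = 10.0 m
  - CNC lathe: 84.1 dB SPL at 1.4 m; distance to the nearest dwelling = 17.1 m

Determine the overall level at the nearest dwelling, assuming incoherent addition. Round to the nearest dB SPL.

78 dB SPL

First find each source's level at the receiver (point-source: −20·log₁₀(r/r_ref)), then combine on an intensity basis.
forklift: 93.1 − 20·log₁₀(19.2/1.6) = 93.1 − 21.58 = 71.52 dB SPL.
cooling tower: 84.2 − 20·log₁₀(7.2/2.5) = 84.2 − 9.19 = 75.01 dB SPL.
air handling unit: 84.2 − 20·log₁₀(10.0/2.3) = 84.2 − 12.77 = 71.43 dB SPL.
CNC lathe: 84.1 − 20·log₁₀(17.1/1.4) = 84.1 − 21.74 = 62.36 dB SPL.
Σ 10^(L/10) = 6.153e+07 → L_total = 10·log₁₀(6.153e+07) = 77.89 dB SPL.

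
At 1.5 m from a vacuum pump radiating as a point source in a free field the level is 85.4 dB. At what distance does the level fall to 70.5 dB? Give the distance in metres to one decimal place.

The 14.9 dB drop corresponds to a distance ratio of 10^(14.9/20) for a point source.
r₂ = 1.5·10^((85.4−70.5)/20) = 1.5·10^(14.9/20) = 8.34 m.

8.3 m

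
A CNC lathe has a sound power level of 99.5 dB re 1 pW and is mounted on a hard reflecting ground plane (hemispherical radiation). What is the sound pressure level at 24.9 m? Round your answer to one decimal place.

63.6 dB

Free-field hemispherical radiation: L_p = L_w − 10·log₁₀(2π·r²), r = 24.9 m.
2π·r² = 3896 m², 10·log₁₀ of that is 35.906 dB.
L_p = 99.5 − 35.906 = 63.59 dB.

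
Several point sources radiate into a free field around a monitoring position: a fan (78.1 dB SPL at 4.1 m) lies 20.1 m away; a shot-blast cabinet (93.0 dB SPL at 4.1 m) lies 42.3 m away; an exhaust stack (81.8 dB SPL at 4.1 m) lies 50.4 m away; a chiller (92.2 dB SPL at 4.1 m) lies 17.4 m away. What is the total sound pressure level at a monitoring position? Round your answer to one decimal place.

80.6 dB SPL

Apply inverse-square spreading to bring every level to the receiver, then sum 10^(L/10).
fan: 78.1 − 20·log₁₀(20.1/4.1) = 78.1 − 13.81 = 64.29 dB SPL.
shot-blast cabinet: 93.0 − 20·log₁₀(42.3/4.1) = 93.0 − 20.27 = 72.73 dB SPL.
exhaust stack: 81.8 − 20·log₁₀(50.4/4.1) = 81.8 − 21.79 = 60.01 dB SPL.
chiller: 92.2 − 20·log₁₀(17.4/4.1) = 92.2 − 12.56 = 79.64 dB SPL.
Σ 10^(L/10) = 1.146e+08 → L_total = 10·log₁₀(1.146e+08) = 80.59 dB SPL.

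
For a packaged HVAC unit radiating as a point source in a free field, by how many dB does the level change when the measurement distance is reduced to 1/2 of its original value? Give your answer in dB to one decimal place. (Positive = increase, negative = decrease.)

With spherical spreading the level changes by −20·log₁₀(r₂/r₁).
ΔL = −20·log₁₀(0.5) = +6.02 dB.

+6.0 dB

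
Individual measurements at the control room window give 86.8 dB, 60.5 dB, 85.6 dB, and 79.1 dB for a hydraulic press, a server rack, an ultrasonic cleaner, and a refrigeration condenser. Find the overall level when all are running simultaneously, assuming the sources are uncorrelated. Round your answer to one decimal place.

For uncorrelated sources the intensities add, so convert each level to linear form, sum, and take 10·log₁₀ of the total.
Σ 10^(L/10) = 10^(86.8/10) + 10^(60.5/10) + 10^(85.6/10) + 10^(79.1/10) = 9.241e+08.
L_total = 10·log₁₀(9.241e+08) = 89.66 dB.

89.7 dB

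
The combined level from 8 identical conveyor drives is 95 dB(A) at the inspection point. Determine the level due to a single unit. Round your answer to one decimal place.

86.0 dB(A)

For N identical incoherent sources L_total = L₁ + 10·log₁₀ N, so L₁ = 95 − 10·log₁₀(8) = 95 − 9.031.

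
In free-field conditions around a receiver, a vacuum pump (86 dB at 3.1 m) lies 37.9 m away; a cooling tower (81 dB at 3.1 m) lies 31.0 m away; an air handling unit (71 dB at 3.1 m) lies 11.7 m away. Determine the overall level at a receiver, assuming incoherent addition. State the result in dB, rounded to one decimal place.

66.8 dB

Propagate each source to the receiver with L = L_ref − 20·log₁₀(r/r_ref), then add intensities.
vacuum pump: 86 − 20·log₁₀(37.9/3.1) = 86 − 21.75 = 64.25 dB.
cooling tower: 81 − 20·log₁₀(31.0/3.1) = 81 − 20.00 = 61.00 dB.
air handling unit: 71 − 20·log₁₀(11.7/3.1) = 71 − 11.54 = 59.46 dB.
Σ 10^(L/10) = 4.806e+06 → L_total = 10·log₁₀(4.806e+06) = 66.82 dB.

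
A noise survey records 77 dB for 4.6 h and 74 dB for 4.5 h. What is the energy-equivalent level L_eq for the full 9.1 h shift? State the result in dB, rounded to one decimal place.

The energy average is taken in the linear domain: L_eq = 10·log₁₀[(Σ tᵢ·10^(Lᵢ/10))/T], T = 9.1 h.
Σ tᵢ·10^(Lᵢ/10) = 4.6·10^(77/10) + 4.5·10^(74/10) = 3.436e+08.
L_eq = 10·log₁₀(3.436e+08/9.1) = 75.77 dB.

75.8 dB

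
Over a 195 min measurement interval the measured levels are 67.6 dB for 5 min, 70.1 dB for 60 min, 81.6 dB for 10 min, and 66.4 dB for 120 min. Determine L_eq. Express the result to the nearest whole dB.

L_eq = 10·log₁₀[(1/T)·Σ tᵢ·10^(Lᵢ/10)] with T = 195 min.
Σ tᵢ·10^(Lᵢ/10) = 5·10^(67.6/10) + 60·10^(70.1/10) + 10·10^(81.6/10) + 120·10^(66.4/10) = 2.612e+09.
L_eq = 10·log₁₀(2.612e+09/195) = 71.27 dB.

71 dB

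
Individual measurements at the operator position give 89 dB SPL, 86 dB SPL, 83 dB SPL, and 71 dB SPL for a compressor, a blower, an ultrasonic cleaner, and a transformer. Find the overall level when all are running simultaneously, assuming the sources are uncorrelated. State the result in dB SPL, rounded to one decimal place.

For uncorrelated sources the intensities add, so convert each level to linear form, sum, and take 10·log₁₀ of the total.
Σ 10^(L/10) = 10^(89/10) + 10^(86/10) + 10^(83/10) + 10^(71/10) = 1.405e+09.
L_total = 10·log₁₀(1.405e+09) = 91.48 dB SPL.

91.5 dB SPL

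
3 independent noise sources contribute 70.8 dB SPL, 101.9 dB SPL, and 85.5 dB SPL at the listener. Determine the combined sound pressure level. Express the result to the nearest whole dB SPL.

For uncorrelated sources the intensities add, so convert each level to linear form, sum, and take 10·log₁₀ of the total.
Σ 10^(L/10) = 10^(70.8/10) + 10^(101.9/10) + 10^(85.5/10) = 1.586e+10.
L_total = 10·log₁₀(1.586e+10) = 102.00 dB SPL.

102 dB SPL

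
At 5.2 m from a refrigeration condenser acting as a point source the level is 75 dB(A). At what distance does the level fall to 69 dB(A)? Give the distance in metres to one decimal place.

10.4 m

Point-source spreading drops the level by 20·log₁₀(r₂/r₁); inverting, r₂/r₁ = 10^(ΔL/20).
r₂ = 5.2·10^((75−69)/20) = 5.2·10^(6.0/20) = 10.38 m.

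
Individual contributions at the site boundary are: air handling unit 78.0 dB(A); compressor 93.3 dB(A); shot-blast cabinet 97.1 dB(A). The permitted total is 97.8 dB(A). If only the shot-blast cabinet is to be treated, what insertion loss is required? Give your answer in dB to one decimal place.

The untreated sources together contribute 10^(78.0/10) + 10^(93.3/10) = 2.201e+09, i.e. 93.43 dB(A).
The limit corresponds to 10^(97.8/10) = 6.026e+09; subtracting the fixed part leaves 3.825e+09 for the shot-blast cabinet, i.e. 95.83 dB(A).
So the shot-blast cabinet must be reduced from 97.1 to 95.83 dB(A): IL = 1.27 dB.

1.3 dB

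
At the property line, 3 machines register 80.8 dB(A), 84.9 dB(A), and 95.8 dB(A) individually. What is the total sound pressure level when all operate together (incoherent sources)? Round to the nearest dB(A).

Incoherent sources combine by intensity addition: L_total = 10·log₁₀(Σ 10^(L_i/10)).
Σ 10^(L/10) = 10^(80.8/10) + 10^(84.9/10) + 10^(95.8/10) = 4.231e+09.
L_total = 10·log₁₀(4.231e+09) = 96.26 dB(A).

96 dB(A)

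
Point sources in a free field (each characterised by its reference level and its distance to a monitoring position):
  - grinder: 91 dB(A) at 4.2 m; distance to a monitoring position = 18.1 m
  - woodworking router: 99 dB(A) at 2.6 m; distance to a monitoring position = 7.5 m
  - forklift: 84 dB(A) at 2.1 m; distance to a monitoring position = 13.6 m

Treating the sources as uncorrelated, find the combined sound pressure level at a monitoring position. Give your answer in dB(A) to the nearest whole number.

Propagate each source to the receiver with L = L_ref − 20·log₁₀(r/r_ref), then add intensities.
grinder: 91 − 20·log₁₀(18.1/4.2) = 91 − 12.69 = 78.31 dB(A).
woodworking router: 99 − 20·log₁₀(7.5/2.6) = 99 − 9.20 = 89.80 dB(A).
forklift: 84 − 20·log₁₀(13.6/2.1) = 84 − 16.23 = 67.77 dB(A).
Σ 10^(L/10) = 1.028e+09 → L_total = 10·log₁₀(1.028e+09) = 90.12 dB(A).

90 dB(A)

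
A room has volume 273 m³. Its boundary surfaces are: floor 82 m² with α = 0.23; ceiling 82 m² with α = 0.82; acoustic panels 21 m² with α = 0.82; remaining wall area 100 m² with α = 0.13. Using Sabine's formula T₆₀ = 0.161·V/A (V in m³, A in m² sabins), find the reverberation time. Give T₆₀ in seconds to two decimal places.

Summing Sᵢαᵢ: 82·0.23 + 82·0.82 + 21·0.82 + 100·0.13 = 116.32 m².
T₆₀ = 0.161·V/A = 0.161·273/116.32 = 0.378 s.

0.38 s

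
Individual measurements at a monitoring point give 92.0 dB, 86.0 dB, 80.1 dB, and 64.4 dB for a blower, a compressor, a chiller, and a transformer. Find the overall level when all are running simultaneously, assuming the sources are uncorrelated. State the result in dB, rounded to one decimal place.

Incoherent sources combine by intensity addition: L_total = 10·log₁₀(Σ 10^(L_i/10)).
Σ 10^(L/10) = 10^(92.0/10) + 10^(86.0/10) + 10^(80.1/10) + 10^(64.4/10) = 2.088e+09.
L_total = 10·log₁₀(2.088e+09) = 93.20 dB.

93.2 dB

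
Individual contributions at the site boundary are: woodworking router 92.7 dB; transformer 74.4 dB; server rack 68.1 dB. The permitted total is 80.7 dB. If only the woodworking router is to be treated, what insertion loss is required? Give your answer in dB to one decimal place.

Fixed contribution from the other sources: Σ 10^(L/10) = 10^(74.4/10) + 10^(68.1/10) = 3.400e+07 (75.31 dB).
To meet 80.7 dB overall, the treated woodworking router may contribute at most 10^(80.7/10) − 3.400e+07 = 8.349e+07, i.e. 79.22 dB.
Required insertion loss = 92.7 − 79.22 = 13.48 dB.

13.5 dB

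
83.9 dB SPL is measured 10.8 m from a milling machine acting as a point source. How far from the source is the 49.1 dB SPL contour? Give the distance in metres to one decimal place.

593.5 m

Point-source spreading drops the level by 20·log₁₀(r₂/r₁); inverting, r₂/r₁ = 10^(ΔL/20).
r₂ = 10.8·10^((83.9−49.1)/20) = 10.8·10^(34.8/20) = 593.50 m.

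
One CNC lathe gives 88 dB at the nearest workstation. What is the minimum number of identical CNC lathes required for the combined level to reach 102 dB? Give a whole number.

N identical sources give L₁ + 10·log₁₀ N, so require 10·log₁₀ N ≥ 102 − 88 = 14.0 dB.
N ≥ 10^(14.0/10) = 25.119, so N = 26.

26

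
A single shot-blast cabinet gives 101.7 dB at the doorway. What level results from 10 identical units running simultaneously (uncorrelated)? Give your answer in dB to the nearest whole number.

112 dB

L_total = L₁ + 10·log₁₀ N for N identical incoherent sources.
L_total = 101.7 + 10·log₁₀(10) = 101.7 + 10.000 = 111.70 dB.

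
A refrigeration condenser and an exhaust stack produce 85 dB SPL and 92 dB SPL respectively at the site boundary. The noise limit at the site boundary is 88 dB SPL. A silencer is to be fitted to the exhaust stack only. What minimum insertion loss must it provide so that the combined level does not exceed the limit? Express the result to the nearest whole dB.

The untreated sources together contribute 10^(85/10) = 3.162e+08, i.e. 85.00 dB SPL.
The limit corresponds to 10^(88/10) = 6.310e+08; subtracting the fixed part leaves 3.147e+08 for the exhaust stack, i.e. 84.98 dB SPL.
Required insertion loss = 92 − 84.98 = 7.02 dB.

7 dB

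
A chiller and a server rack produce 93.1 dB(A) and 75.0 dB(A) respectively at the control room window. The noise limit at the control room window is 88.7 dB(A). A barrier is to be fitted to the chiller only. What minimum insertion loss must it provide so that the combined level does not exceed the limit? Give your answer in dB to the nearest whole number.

The untreated sources together contribute 10^(75.0/10) = 3.162e+07, i.e. 75.00 dB(A).
To meet 88.7 dB(A) overall, the treated chiller may contribute at most 10^(88.7/10) − 3.162e+07 = 7.097e+08, i.e. 88.51 dB(A).
So the chiller must be reduced from 93.1 to 88.51 dB(A): IL = 4.59 dB.

5 dB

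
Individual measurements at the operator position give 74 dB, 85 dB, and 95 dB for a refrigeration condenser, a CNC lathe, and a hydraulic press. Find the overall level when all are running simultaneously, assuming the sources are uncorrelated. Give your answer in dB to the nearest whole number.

95 dB

Incoherent sources combine by intensity addition: L_total = 10·log₁₀(Σ 10^(L_i/10)).
Σ 10^(L/10) = 10^(74/10) + 10^(85/10) + 10^(95/10) = 3.504e+09.
L_total = 10·log₁₀(3.504e+09) = 95.45 dB.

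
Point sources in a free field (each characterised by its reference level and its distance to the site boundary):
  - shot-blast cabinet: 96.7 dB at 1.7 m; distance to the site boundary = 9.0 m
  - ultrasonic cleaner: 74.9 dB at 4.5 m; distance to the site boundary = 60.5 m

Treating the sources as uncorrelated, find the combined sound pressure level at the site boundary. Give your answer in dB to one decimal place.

82.2 dB

First find each source's level at the receiver (point-source: −20·log₁₀(r/r_ref)), then combine on an intensity basis.
shot-blast cabinet: 96.7 − 20·log₁₀(9.0/1.7) = 96.7 − 14.48 = 82.22 dB.
ultrasonic cleaner: 74.9 − 20·log₁₀(60.5/4.5) = 74.9 − 22.57 = 52.33 dB.
Σ 10^(L/10) = 1.671e+08 → L_total = 10·log₁₀(1.671e+08) = 82.23 dB.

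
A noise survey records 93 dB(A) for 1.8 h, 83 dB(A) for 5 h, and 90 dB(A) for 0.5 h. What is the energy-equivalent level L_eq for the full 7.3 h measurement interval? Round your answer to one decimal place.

The energy average is taken in the linear domain: L_eq = 10·log₁₀[(Σ tᵢ·10^(Lᵢ/10))/T], T = 7.3 h.
Σ tᵢ·10^(Lᵢ/10) = 1.8·10^(93/10) + 5·10^(83/10) + 0.5·10^(90/10) = 5.089e+09.
L_eq = 10·log₁₀(5.089e+09/7.3) = 88.43 dB(A).

88.4 dB(A)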